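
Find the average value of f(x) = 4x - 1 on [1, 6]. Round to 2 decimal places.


Average value = 1/(b-a) * integral from a to b of f(x) dx
First compute the integral of 4x - 1:
F(x) = 2x^2 - x
F(6) = 2 * 36 - 1 * 6 = 66
F(1) = 2 * 1 - 1 * 1 = 1
Integral = 66 - 1 = 65
Average = 65 / (6 - 1) = 65 / 5
= 13 = 13.00

13.00


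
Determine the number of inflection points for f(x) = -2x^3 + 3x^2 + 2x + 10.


Inflection points occur where f''(x) = 0 and concavity changes.
f(x) = -2x^3 + 3x^2 + 2x + 10
f'(x) = -6x^2 + 6x + 2
f''(x) = -12x + 6
Set f''(x) = 0:
-12x + 6 = 0
x = -6 / (-12) = 1/2
Since f''(x) is linear (degree 1), it changes sign at this point.
Therefore there is exactly 1 inflection point.

1


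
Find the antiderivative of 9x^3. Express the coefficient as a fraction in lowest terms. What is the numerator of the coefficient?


Apply the power rule for integration:
integral of ax^n dx = a/(n+1) * x^(n+1) + C
integral of 9x^3 dx
= 9/4 * x^4 + C
The coefficient in lowest terms is 9/4, and its numerator is 9

9


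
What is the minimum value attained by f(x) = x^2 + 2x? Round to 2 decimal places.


For a quadratic f(x) = ax^2 + bx + c with a > 0, the minimum is at the vertex.
Vertex x-coordinate: x = -b/(2a)
x = -(2) / (2 * 1)
x = -2/2 = -1
Substitute back to find the minimum value:
f(-1) = 1 * (-1)^2 + 2 * (-1) + 0
= 1 - 2 + 0
= -1 = -1.00

-1.00


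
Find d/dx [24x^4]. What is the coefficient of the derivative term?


We apply the power rule: d/dx [ax^n] = a*n * x^(n-1)
d/dx [24x^4]
= 24 * 4 * x^(4-1)
= 96x^3
The coefficient is 96

96


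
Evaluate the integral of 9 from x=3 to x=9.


The integral of a constant k over [a, b] equals k * (b - a).
integral from 3 to 9 of 9 dx
= 9 * (9 - 3)
= 9 * 6
= 54

54


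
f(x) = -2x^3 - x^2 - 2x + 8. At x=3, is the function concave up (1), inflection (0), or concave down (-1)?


Concavity is determined by the sign of f''(x).
f(x) = -2x^3 - x^2 - 2x + 8
f'(x) = -6x^2 - 2x - 2
f''(x) = -12x - 2
f''(3) = -12 * 3 - 2
= -36 - 2
= -38
Since f''(3) < 0, the function is concave down (-1)

-1


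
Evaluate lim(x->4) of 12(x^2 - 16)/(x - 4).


Direct substitution gives 0/0, so we factor the numerator.
Factor: 12(x^2 - 16) = 12 * (x - 4)(x + 4)
Cancel the common factor (x - 4):
12(x^2 - 16)/(x - 4) = 12 * (x + 4)
Now substitute x = 4:
= 12 * (4 + 4) = 96

96


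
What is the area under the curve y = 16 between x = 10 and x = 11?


The area under a constant function y = 16 is a rectangle.
Width = 11 - 10 = 1
Height = 16
Area = width * height
= 1 * 16
= 16

16


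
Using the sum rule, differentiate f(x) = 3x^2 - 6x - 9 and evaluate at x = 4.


Differentiate term by term using power and sum rules:
f(x) = 3x^2 - 6x - 9
f'(x) = 6x - 6
Substitute x = 4:
f'(4) = 6 * 4 - 6
= 24 - 6
= 18

18


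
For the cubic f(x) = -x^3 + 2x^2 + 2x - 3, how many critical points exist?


Find where f'(x) = 0:
f(x) = -x^3 + 2x^2 + 2x - 3
f'(x) = -3x^2 + 4x + 2
This is a quadratic in x. Use the discriminant to count real roots.
Discriminant = (4)^2 - 4 * (-3) * 2
= 16 - (-24)
= 40
Since discriminant > 0, f'(x) = 0 has 2 real solutions.
Number of critical points: 2

2


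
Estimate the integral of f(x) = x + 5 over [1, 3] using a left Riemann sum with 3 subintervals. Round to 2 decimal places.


Left Riemann sum uses left endpoints of each subinterval.
Interval: [1, 3], n = 3
dx = (3 - 1) / 3 = 2/3
Left endpoints: [1, 5/3, 7/3]
f values: [6, 20/3, 22/3]
Sum = dx * (sum of f values)
= 2/3 * 20
= 40/3 ≈ 13.33

13.33


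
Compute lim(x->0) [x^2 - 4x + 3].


Since polynomials are continuous, we use direct substitution.
lim(x->0) of x^2 - 4x + 3
= 1 * 0^2 - 4 * 0 + 3
= 0 + 0 + 3
= 3

3


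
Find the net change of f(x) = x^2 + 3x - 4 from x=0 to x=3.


Net change = f(b) - f(a)
f(x) = x^2 + 3x - 4
Compute f(3):
f(3) = 1 * 3^2 + 3 * 3 - 4
= 9 + 9 - 4
= 14
Compute f(0):
f(0) = 1 * 0^2 + 3 * 0 - 4
= 0 + 0 - 4
= -4
Net change = 14 - (-4) = 18

18


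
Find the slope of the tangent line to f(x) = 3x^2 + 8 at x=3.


The slope of the tangent line equals f'(x) at the point.
f(x) = 3x^2 + 8
f'(x) = 6x
At x = 3:
f'(3) = 6 * 3 + 0
= 18 + 0
= 18

18


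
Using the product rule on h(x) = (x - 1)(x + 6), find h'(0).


Let u(x) = x - 1 and v(x) = x + 6
u'(x) = 1
v'(x) = 1
Product rule: h'(x) = u'(x)*v(x) + u(x)*v'(x)
= 1 * (x + 6) + (x - 1) * 1
At x = 0:
u(0) = 1 * 0 - 1 = -1
v(0) = 1 * 0 + 6 = 6
h'(0) = 1 * 6 + (-1) * 1
= 6 - 1
= 5

5


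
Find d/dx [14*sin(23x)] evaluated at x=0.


Apply the chain rule to differentiate 14*sin(23x):
d/dx [14*sin(23x)]
= 14 * cos(23x) * d/dx(23x)
= 14 * 23 * cos(23x)
= 322 * cos(23x)
Evaluate at x = 0:
= 322 * cos(0)
= 322 * 1
= 322

322


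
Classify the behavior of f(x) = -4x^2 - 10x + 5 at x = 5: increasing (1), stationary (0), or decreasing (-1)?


Compute f'(x) to determine behavior:
f'(x) = -8x - 10
f'(5) = -8 * 5 - 10
= -40 - 10
= -50
Since f'(5) < 0, the function is decreasing (-1)

-1


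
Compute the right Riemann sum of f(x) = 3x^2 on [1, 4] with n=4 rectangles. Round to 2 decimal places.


Right Riemann sum uses right endpoints of each subinterval.
Interval: [1, 4], n = 4
dx = (4 - 1) / 4 = 3/4
Right endpoints: [7/4, 5/2, 13/4, 4]
f values: [147/16, 75/4, 507/16, 48]
Sum = dx * (sum of f values)
= 3/4 * 861/8
= 2583/32 ≈ 80.72

80.72


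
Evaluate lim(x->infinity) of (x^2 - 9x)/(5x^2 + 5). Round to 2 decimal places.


For limits at infinity with equal-degree polynomials,
we compare leading coefficients.
Numerator leading term: x^2
Denominator leading term: 5x^2
Divide both by x^2:
lim = (1 - 9/x) / (5 + 5/x^2)
As x -> infinity, the 1/x and 1/x^2 terms vanish:
= 1/5 = 0.20

0.20


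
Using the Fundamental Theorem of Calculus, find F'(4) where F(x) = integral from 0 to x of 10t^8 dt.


By the Fundamental Theorem of Calculus (Part 1):
If F(x) = integral from 0 to x of f(t) dt, then F'(x) = f(x)
Here f(t) = 10t^8
So F'(x) = 10x^8
Evaluate at x = 4:
F'(4) = 10 * 4^8
= 10 * 65536
= 655360

655360


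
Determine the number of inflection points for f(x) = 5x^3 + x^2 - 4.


Inflection points occur where f''(x) = 0 and concavity changes.
f(x) = 5x^3 + x^2 - 4
f'(x) = 15x^2 + 2x
f''(x) = 30x + 2
Set f''(x) = 0:
30x + 2 = 0
x = -2 / 30 = -1/15
Since f''(x) is linear (degree 1), it changes sign at this point.
Therefore there is exactly 1 inflection point.

1


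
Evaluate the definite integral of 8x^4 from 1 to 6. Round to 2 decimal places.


Find the antiderivative of 8x^4:
F(x) = 8/5 * x^5
Apply the Fundamental Theorem of Calculus:
F(6) - F(1)
= 8/5 * 6^5 - 8/5 * 1^5
= 8/5 * (7776 - 1)
= 8/5 * 7775
= 12440 = 12440.00

12440.00


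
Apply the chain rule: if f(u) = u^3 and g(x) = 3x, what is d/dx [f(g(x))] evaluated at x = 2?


Using the chain rule: (f(g(x)))' = f'(g(x)) * g'(x)
First, find g(2):
g(2) = 3 * 2 + 0 = 6
Next, f'(u) = 3u^2
And g'(x) = 3
So f'(g(2)) * g'(2)
= 3 * 6^2 * 3
= 3 * 36 * 3
= 324

324


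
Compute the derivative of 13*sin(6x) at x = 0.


Apply the chain rule to differentiate 13*sin(6x):
d/dx [13*sin(6x)]
= 13 * cos(6x) * d/dx(6x)
= 13 * 6 * cos(6x)
= 78 * cos(6x)
Evaluate at x = 0:
= 78 * cos(0)
= 78 * 1
= 78

78


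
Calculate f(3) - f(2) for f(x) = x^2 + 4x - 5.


Net change = f(b) - f(a)
f(x) = x^2 + 4x - 5
Compute f(3):
f(3) = 1 * 3^2 + 4 * 3 - 5
= 9 + 12 - 5
= 16
Compute f(2):
f(2) = 1 * 2^2 + 4 * 2 - 5
= 4 + 8 - 5
= 7
Net change = 16 - 7 = 9

9


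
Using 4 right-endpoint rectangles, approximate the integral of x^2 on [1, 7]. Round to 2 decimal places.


Right Riemann sum uses right endpoints of each subinterval.
Interval: [1, 7], n = 4
dx = (7 - 1) / 4 = 3/2
Right endpoints: [5/2, 4, 11/2, 7]
f values: [25/4, 16, 121/4, 49]
Sum = dx * (sum of f values)
= 3/2 * 203/2
= 609/4 = 152.25

152.25


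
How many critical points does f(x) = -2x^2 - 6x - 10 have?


Find where f'(x) = 0:
f'(x) = -4x - 6
Set f'(x) = 0:
-4x - 6 = 0
x = 6 / (-4) = -3/2
This is a linear equation in x, so there is exactly one solution.
Number of critical points: 1

1


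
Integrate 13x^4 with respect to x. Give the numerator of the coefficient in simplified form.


Apply the power rule for integration:
integral of ax^n dx = a/(n+1) * x^(n+1) + C
integral of 13x^4 dx
= 13/5 * x^5 + C
The coefficient in lowest terms is 13/5, and its numerator is 13

13


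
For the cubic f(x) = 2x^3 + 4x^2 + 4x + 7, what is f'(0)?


Differentiate f(x) = 2x^3 + 4x^2 + 4x + 7 term by term:
f'(x) = 6x^2 + 8x + 4
Substitute x = 0:
f'(0) = 6 * 0^2 + 8 * 0 + 4
= 0 + 0 + 4
= 4

4


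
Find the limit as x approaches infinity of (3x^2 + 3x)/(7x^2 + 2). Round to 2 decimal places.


For limits at infinity with equal-degree polynomials,
we compare leading coefficients.
Numerator leading term: 3x^2
Denominator leading term: 7x^2
Divide both by x^2:
lim = (3 + 3/x) / (7 + 2/x^2)
As x -> infinity, the 1/x and 1/x^2 terms vanish:
= 3/7 ≈ 0.43

0.43


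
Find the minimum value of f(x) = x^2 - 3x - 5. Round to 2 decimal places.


For a quadratic f(x) = ax^2 + bx + c with a > 0, the minimum is at the vertex.
Vertex x-coordinate: x = -b/(2a)
x = -(-3) / (2 * 1)
x = 3/2
Substitute back to find the minimum value:
f(3/2) = 1 * (3/2)^2 - 3 * (3/2) - 5
= 9/4 - 9/2 - 5
= -29/4 = -7.25

-7.25


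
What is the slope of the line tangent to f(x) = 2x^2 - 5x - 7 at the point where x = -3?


The slope of the tangent line equals f'(x) at the point.
f(x) = 2x^2 - 5x - 7
f'(x) = 4x - 5
At x = -3:
f'(-3) = 4 * (-3) - 5
= -12 - 5
= -17

-17


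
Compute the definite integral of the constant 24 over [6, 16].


The integral of a constant k over [a, b] equals k * (b - a).
integral from 6 to 16 of 24 dx
= 24 * (16 - 6)
= 24 * 10
= 240

240


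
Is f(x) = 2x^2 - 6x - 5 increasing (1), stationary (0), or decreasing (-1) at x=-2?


Compute f'(x) to determine behavior:
f'(x) = 4x - 6
f'(-2) = 4 * (-2) - 6
= -8 - 6
= -14
Since f'(-2) < 0, the function is decreasing (-1)

-1


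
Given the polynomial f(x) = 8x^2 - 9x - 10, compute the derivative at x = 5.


Differentiate term by term using power and sum rules:
f(x) = 8x^2 - 9x - 10
f'(x) = 16x - 9
Substitute x = 5:
f'(5) = 16 * 5 - 9
= 80 - 9
= 71

71


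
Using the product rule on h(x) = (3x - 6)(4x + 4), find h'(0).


Let u(x) = 3x - 6 and v(x) = 4x + 4
u'(x) = 3
v'(x) = 4
Product rule: h'(x) = u'(x)*v(x) + u(x)*v'(x)
= 3 * (4x + 4) + (3x - 6) * 4
At x = 0:
u(0) = 3 * 0 - 6 = -6
v(0) = 4 * 0 + 4 = 4
h'(0) = 3 * 4 + (-6) * 4
= 12 - 24
= -12

-12


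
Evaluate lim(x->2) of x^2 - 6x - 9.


Since polynomials are continuous, we use direct substitution.
lim(x->2) of x^2 - 6x - 9
= 1 * 2^2 - 6 * 2 - 9
= 4 - 12 - 9
= -17

-17


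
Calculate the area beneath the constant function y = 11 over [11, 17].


The area under a constant function y = 11 is a rectangle.
Width = 17 - 11 = 6
Height = 11
Area = width * height
= 6 * 11
= 66

66


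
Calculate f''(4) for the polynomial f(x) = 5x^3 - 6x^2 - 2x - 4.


First derivative:
f'(x) = 15x^2 - 12x - 2
Second derivative:
f''(x) = 30x - 12
Substitute x = 4:
f''(4) = 30 * 4 - 12
= 120 - 12
= 108

108


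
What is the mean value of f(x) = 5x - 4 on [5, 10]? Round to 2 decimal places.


Average value = 1/(b-a) * integral from a to b of f(x) dx
First compute the integral of 5x - 4:
F(x) = (5/2)x^2 - 4x
F(10) = 5/2 * 100 - 4 * 10 = 210
F(5) = 5/2 * 25 - 4 * 5 = 85/2
Integral = 210 - 85/2 = 335/2
Average = (335/2) / (10 - 5) = (335/2) / 5
= 67/2 = 33.50

33.50


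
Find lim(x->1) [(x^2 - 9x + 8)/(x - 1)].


Direct substitution gives 0/0, so we factor the numerator.
Factor: (x^2 - 9x + 8) = (x - 1)(x - 8)
Cancel the common factor (x - 1):
(x^2 - 9x + 8)/(x - 1) = (x - 8)
Now substitute x = 1:
= (1) - (8) = -7

-7


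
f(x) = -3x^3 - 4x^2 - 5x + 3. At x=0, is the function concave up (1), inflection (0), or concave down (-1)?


Concavity is determined by the sign of f''(x).
f(x) = -3x^3 - 4x^2 - 5x + 3
f'(x) = -9x^2 - 8x - 5
f''(x) = -18x - 8
f''(0) = -18 * 0 - 8
= 0 - 8
= -8
Since f''(0) < 0, the function is concave down (-1)

-1


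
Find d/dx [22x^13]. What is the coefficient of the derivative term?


We apply the power rule: d/dx [ax^n] = a*n * x^(n-1)
d/dx [22x^13]
= 22 * 13 * x^(13-1)
= 286x^12
The coefficient is 286

286


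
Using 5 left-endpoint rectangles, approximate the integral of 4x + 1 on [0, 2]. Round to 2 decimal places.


Left Riemann sum uses left endpoints of each subinterval.
Interval: [0, 2], n = 5
dx = (2 - 0) / 5 = 2/5
Left endpoints: [0, 2/5, 4/5, 6/5, 8/5]
f values: [1, 13/5, 21/5, 29/5, 37/5]
Sum = dx * (sum of f values)
= 2/5 * 21
= 42/5 = 8.40

8.40


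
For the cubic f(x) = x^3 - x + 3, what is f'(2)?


Differentiate f(x) = x^3 - x + 3 term by term:
f'(x) = 3x^2 - 1
Substitute x = 2:
f'(2) = 3 * 2^2 + 0 * 2 - 1
= 12 + 0 - 1
= 11

11


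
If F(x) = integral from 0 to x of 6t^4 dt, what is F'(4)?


By the Fundamental Theorem of Calculus (Part 1):
If F(x) = integral from 0 to x of f(t) dt, then F'(x) = f(x)
Here f(t) = 6t^4
So F'(x) = 6x^4
Evaluate at x = 4:
F'(4) = 6 * 4^4
= 6 * 256
= 1536

1536


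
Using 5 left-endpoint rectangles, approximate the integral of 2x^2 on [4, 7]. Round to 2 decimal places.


Left Riemann sum uses left endpoints of each subinterval.
Interval: [4, 7], n = 5
dx = (7 - 4) / 5 = 3/5
Left endpoints: [4, 23/5, 26/5, 29/5, 32/5]
f values: [32, 1058/25, 1352/25, 1682/25, 2048/25]
Sum = dx * (sum of f values)
= 3/5 * 1388/5
= 4164/25 = 166.56

166.56


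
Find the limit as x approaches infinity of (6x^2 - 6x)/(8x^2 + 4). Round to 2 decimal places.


For limits at infinity with equal-degree polynomials,
we compare leading coefficients.
Numerator leading term: 6x^2
Denominator leading term: 8x^2
Divide both by x^2:
lim = (6 - 6/x) / (8 + 4/x^2)
As x -> infinity, the 1/x and 1/x^2 terms vanish:
= 6/8 = 3/4 = 0.75

0.75


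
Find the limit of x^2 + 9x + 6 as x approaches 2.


Since polynomials are continuous, we use direct substitution.
lim(x->2) of x^2 + 9x + 6
= 1 * 2^2 + 9 * 2 + 6
= 4 + 18 + 6
= 28

28


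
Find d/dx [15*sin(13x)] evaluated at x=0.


Apply the chain rule to differentiate 15*sin(13x):
d/dx [15*sin(13x)]
= 15 * cos(13x) * d/dx(13x)
= 15 * 13 * cos(13x)
= 195 * cos(13x)
Evaluate at x = 0:
= 195 * cos(0)
= 195 * 1
= 195

195


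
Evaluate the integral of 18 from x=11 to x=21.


The integral of a constant k over [a, b] equals k * (b - a).
integral from 11 to 21 of 18 dx
= 18 * (21 - 11)
= 18 * 10
= 180

180


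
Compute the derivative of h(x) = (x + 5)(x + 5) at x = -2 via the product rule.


Let u(x) = x + 5 and v(x) = x + 5
u'(x) = 1
v'(x) = 1
Product rule: h'(x) = u'(x)*v(x) + u(x)*v'(x)
= 1 * (x + 5) + (x + 5) * 1
At x = -2:
u(-2) = 1 * (-2) + 5 = 3
v(-2) = 1 * (-2) + 5 = 3
h'(-2) = 1 * 3 + 3 * 1
= 3 + 3
= 6

6


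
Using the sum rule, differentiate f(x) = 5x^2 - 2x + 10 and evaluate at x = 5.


Differentiate term by term using power and sum rules:
f(x) = 5x^2 - 2x + 10
f'(x) = 10x - 2
Substitute x = 5:
f'(5) = 10 * 5 - 2
= 50 - 2
= 48

48


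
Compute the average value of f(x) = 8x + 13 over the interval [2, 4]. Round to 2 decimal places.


Average value = 1/(b-a) * integral from a to b of f(x) dx
First compute the integral of 8x + 13:
F(x) = 4x^2 + 13x
F(4) = 4 * 16 + 13 * 4 = 116
F(2) = 4 * 4 + 13 * 2 = 42
Integral = 116 - 42 = 74
Average = 74 / (4 - 2) = 74 / 2
= 37 = 37.00

37.00


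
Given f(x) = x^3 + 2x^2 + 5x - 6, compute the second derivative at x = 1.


First derivative:
f'(x) = 3x^2 + 4x + 5
Second derivative:
f''(x) = 6x + 4
Substitute x = 1:
f''(1) = 6 * 1 + 4
= 6 + 4
= 10

10


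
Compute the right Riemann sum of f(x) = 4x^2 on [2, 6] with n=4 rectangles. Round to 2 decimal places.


Right Riemann sum uses right endpoints of each subinterval.
Interval: [2, 6], n = 4
dx = (6 - 2) / 4 = 1
Right endpoints: [3, 4, 5, 6]
f values: [36, 64, 100, 144]
Sum = dx * (sum of f values)
= 1 * 344
= 344 = 344.00

344.00


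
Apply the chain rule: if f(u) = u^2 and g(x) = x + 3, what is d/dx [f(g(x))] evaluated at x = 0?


Using the chain rule: (f(g(x)))' = f'(g(x)) * g'(x)
First, find g(0):
g(0) = 1 * 0 + 3 = 3
Next, f'(u) = 2u
And g'(x) = 1
So f'(g(0)) * g'(0)
= 2 * 3 * 1
= 6

6


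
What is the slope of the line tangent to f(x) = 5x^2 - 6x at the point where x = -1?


The slope of the tangent line equals f'(x) at the point.
f(x) = 5x^2 - 6x
f'(x) = 10x - 6
At x = -1:
f'(-1) = 10 * (-1) - 6
= -10 - 6
= -16

-16


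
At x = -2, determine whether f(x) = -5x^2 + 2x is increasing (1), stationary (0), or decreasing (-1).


Compute f'(x) to determine behavior:
f'(x) = -10x + 2
f'(-2) = -10 * (-2) + 2
= 20 + 2
= 22
Since f'(-2) > 0, the function is increasing (1)

1


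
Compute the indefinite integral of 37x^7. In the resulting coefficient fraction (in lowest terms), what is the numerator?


Apply the power rule for integration:
integral of ax^n dx = a/(n+1) * x^(n+1) + C
integral of 37x^7 dx
= 37/8 * x^8 + C
The coefficient in lowest terms is 37/8, and its numerator is 37

37


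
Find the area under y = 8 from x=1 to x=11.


The area under a constant function y = 8 is a rectangle.
Width = 11 - 1 = 10
Height = 8
Area = width * height
= 10 * 8
= 80

80


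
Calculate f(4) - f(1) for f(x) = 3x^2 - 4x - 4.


Net change = f(b) - f(a)
f(x) = 3x^2 - 4x - 4
Compute f(4):
f(4) = 3 * 4^2 - 4 * 4 - 4
= 48 - 16 - 4
= 28
Compute f(1):
f(1) = 3 * 1^2 - 4 * 1 - 4
= 3 - 4 - 4
= -5
Net change = 28 - (-5) = 33

33


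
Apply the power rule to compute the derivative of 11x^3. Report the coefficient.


We apply the power rule: d/dx [ax^n] = a*n * x^(n-1)
d/dx [11x^3]
= 11 * 3 * x^(3-1)
= 33x^2
The coefficient is 33

33


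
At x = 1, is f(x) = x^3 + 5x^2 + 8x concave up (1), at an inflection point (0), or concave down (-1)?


Concavity is determined by the sign of f''(x).
f(x) = x^3 + 5x^2 + 8x
f'(x) = 3x^2 + 10x + 8
f''(x) = 6x + 10
f''(1) = 6 * 1 + 10
= 6 + 10
= 16
Since f''(1) > 0, the function is concave up (1)

1


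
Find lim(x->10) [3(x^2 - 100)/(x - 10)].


Direct substitution gives 0/0, so we factor the numerator.
Factor: 3(x^2 - 100) = 3 * (x - 10)(x + 10)
Cancel the common factor (x - 10):
3(x^2 - 100)/(x - 10) = 3 * (x + 10)
Now substitute x = 10:
= 3 * (10 + 10) = 60

60


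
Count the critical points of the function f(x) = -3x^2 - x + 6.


Find where f'(x) = 0:
f'(x) = -6x - 1
Set f'(x) = 0:
-6x - 1 = 0
x = 1 / (-6) = -1/6
This is a linear equation in x, so there is exactly one solution.
Number of critical points: 1

1


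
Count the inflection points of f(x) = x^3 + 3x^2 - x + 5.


Inflection points occur where f''(x) = 0 and concavity changes.
f(x) = x^3 + 3x^2 - x + 5
f'(x) = 3x^2 + 6x - 1
f''(x) = 6x + 6
Set f''(x) = 0:
6x + 6 = 0
x = -6 / 6 = -1
Since f''(x) is linear (degree 1), it changes sign at this point.
Therefore there is exactly 1 inflection point.

1


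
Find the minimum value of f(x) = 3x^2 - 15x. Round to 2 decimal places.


For a quadratic f(x) = ax^2 + bx + c with a > 0, the minimum is at the vertex.
Vertex x-coordinate: x = -b/(2a)
x = -(-15) / (2 * 3)
x = 15/6 = 5/2
Substitute back to find the minimum value:
f(5/2) = 3 * (5/2)^2 - 15 * (5/2) + 0
= 75/4 - 75/2 + 0
= -75/4 = -18.75

-18.75


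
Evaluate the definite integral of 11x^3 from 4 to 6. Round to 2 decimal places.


Find the antiderivative of 11x^3:
F(x) = 11/4 * x^4
Apply the Fundamental Theorem of Calculus:
F(6) - F(4)
= 11/4 * 6^4 - 11/4 * 4^4
= 11/4 * (1296 - 256)
= 11/4 * 1040
= 2860 = 2860.00

2860.00


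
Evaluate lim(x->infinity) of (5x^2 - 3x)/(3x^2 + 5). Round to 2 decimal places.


For limits at infinity with equal-degree polynomials,
we compare leading coefficients.
Numerator leading term: 5x^2
Denominator leading term: 3x^2
Divide both by x^2:
lim = (5 - 3/x) / (3 + 5/x^2)
As x -> infinity, the 1/x and 1/x^2 terms vanish:
= 5/3 ≈ 1.67

1.67


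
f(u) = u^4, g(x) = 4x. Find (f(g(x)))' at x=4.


Using the chain rule: (f(g(x)))' = f'(g(x)) * g'(x)
First, find g(4):
g(4) = 4 * 4 + 0 = 16
Next, f'(u) = 4u^3
And g'(x) = 4
So f'(g(4)) * g'(4)
= 4 * 16^3 * 4
= 4 * 4096 * 4
= 65536

65536


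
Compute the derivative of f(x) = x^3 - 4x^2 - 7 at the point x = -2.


Differentiate f(x) = x^3 - 4x^2 - 7 term by term:
f'(x) = 3x^2 - 8x
Substitute x = -2:
f'(-2) = 3 * (-2)^2 - 8 * (-2) + 0
= 12 + 16 + 0
= 28

28


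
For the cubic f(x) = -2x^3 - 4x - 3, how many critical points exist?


Find where f'(x) = 0:
f(x) = -2x^3 - 4x - 3
f'(x) = -6x^2 - 4
This is a quadratic in x. Use the discriminant to count real roots.
Discriminant = (0)^2 - 4 * (-6) * (-4)
= 0 - 96
= -96
Since discriminant < 0, f'(x) = 0 has no real solutions.
Number of critical points: 0

0


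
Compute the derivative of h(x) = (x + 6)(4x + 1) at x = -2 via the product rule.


Let u(x) = x + 6 and v(x) = 4x + 1
u'(x) = 1
v'(x) = 4
Product rule: h'(x) = u'(x)*v(x) + u(x)*v'(x)
= 1 * (4x + 1) + (x + 6) * 4
At x = -2:
u(-2) = 1 * (-2) + 6 = 4
v(-2) = 4 * (-2) + 1 = -7
h'(-2) = 1 * (-7) + 4 * 4
= -7 + 16
= 9

9


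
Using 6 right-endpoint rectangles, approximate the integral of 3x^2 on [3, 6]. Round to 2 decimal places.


Right Riemann sum uses right endpoints of each subinterval.
Interval: [3, 6], n = 6
dx = (6 - 3) / 6 = 1/2
Right endpoints: [7/2, 4, 9/2, 5, 11/2, 6]
f values: [147/4, 48, 243/4, 75, 363/4, 108]
Sum = dx * (sum of f values)
= 1/2 * 1677/4
= 1677/8 ≈ 209.63

209.63


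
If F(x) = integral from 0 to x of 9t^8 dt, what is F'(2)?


By the Fundamental Theorem of Calculus (Part 1):
If F(x) = integral from 0 to x of f(t) dt, then F'(x) = f(x)
Here f(t) = 9t^8
So F'(x) = 9x^8
Evaluate at x = 2:
F'(2) = 9 * 2^8
= 9 * 256
= 2304

2304


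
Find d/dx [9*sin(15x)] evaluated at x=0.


Apply the chain rule to differentiate 9*sin(15x):
d/dx [9*sin(15x)]
= 9 * cos(15x) * d/dx(15x)
= 9 * 15 * cos(15x)
= 135 * cos(15x)
Evaluate at x = 0:
= 135 * cos(0)
= 135 * 1
= 135

135


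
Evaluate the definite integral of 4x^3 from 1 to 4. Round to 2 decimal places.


Find the antiderivative of 4x^3:
F(x) = 4/4 * x^4
Apply the Fundamental Theorem of Calculus:
F(4) - F(1)
= 4/4 * 4^4 - 4/4 * 1^4
= 4/4 * (256 - 1)
= 4/4 * 255
= 255 = 255.00

255.00


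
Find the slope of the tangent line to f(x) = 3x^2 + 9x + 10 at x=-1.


The slope of the tangent line equals f'(x) at the point.
f(x) = 3x^2 + 9x + 10
f'(x) = 6x + 9
At x = -1:
f'(-1) = 6 * (-1) + 9
= -6 + 9
= 3

3


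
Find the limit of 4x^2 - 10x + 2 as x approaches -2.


Since polynomials are continuous, we use direct substitution.
lim(x->-2) of 4x^2 - 10x + 2
= 4 * (-2)^2 - 10 * (-2) + 2
= 16 + 20 + 2
= 38

38


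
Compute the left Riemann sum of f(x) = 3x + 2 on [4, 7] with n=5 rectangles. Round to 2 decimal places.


Left Riemann sum uses left endpoints of each subinterval.
Interval: [4, 7], n = 5
dx = (7 - 4) / 5 = 3/5
Left endpoints: [4, 23/5, 26/5, 29/5, 32/5]
f values: [14, 79/5, 88/5, 97/5, 106/5]
Sum = dx * (sum of f values)
= 3/5 * 88
= 264/5 = 52.80

52.80


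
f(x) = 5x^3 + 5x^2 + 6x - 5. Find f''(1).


First derivative:
f'(x) = 15x^2 + 10x + 6
Second derivative:
f''(x) = 30x + 10
Substitute x = 1:
f''(1) = 30 * 1 + 10
= 30 + 10
= 40

40


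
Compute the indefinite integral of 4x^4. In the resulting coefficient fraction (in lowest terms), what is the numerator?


Apply the power rule for integration:
integral of ax^n dx = a/(n+1) * x^(n+1) + C
integral of 4x^4 dx
= 4/5 * x^5 + C
The coefficient in lowest terms is 4/5, and its numerator is 4

4


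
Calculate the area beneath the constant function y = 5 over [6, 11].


The area under a constant function y = 5 is a rectangle.
Width = 11 - 6 = 5
Height = 5
Area = width * height
= 5 * 5
= 25

25


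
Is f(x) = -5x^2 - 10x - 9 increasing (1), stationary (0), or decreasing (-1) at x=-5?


Compute f'(x) to determine behavior:
f'(x) = -10x - 10
f'(-5) = -10 * (-5) - 10
= 50 - 10
= 40
Since f'(-5) > 0, the function is increasing (1)

1


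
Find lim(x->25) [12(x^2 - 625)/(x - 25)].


Direct substitution gives 0/0, so we factor the numerator.
Factor: 12(x^2 - 625) = 12 * (x - 25)(x + 25)
Cancel the common factor (x - 25):
12(x^2 - 625)/(x - 25) = 12 * (x + 25)
Now substitute x = 25:
= 12 * (25 + 25) = 600

600


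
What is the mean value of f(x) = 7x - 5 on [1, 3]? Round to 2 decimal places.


Average value = 1/(b-a) * integral from a to b of f(x) dx
First compute the integral of 7x - 5:
F(x) = (7/2)x^2 - 5x
F(3) = 7/2 * 9 - 5 * 3 = 33/2
F(1) = 7/2 * 1 - 5 * 1 = -3/2
Integral = 33/2 - (-3/2) = 18
Average = 18 / (3 - 1) = 18 / 2
= 9 = 9.00

9.00


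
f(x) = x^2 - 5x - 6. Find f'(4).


Differentiate term by term using power and sum rules:
f(x) = x^2 - 5x - 6
f'(x) = 2x - 5
Substitute x = 4:
f'(4) = 2 * 4 - 5
= 8 - 5
= 3

3


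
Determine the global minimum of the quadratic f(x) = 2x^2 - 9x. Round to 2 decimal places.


For a quadratic f(x) = ax^2 + bx + c with a > 0, the minimum is at the vertex.
Vertex x-coordinate: x = -b/(2a)
x = -(-9) / (2 * 2)
x = 9/4
Substitute back to find the minimum value:
f(9/4) = 2 * (9/4)^2 - 9 * (9/4) + 0
= 81/8 - 81/4 + 0
= -81/8 ≈ -10.13

-10.13


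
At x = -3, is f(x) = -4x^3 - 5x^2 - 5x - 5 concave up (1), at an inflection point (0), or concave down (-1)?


Concavity is determined by the sign of f''(x).
f(x) = -4x^3 - 5x^2 - 5x - 5
f'(x) = -12x^2 - 10x - 5
f''(x) = -24x - 10
f''(-3) = -24 * (-3) - 10
= 72 - 10
= 62
Since f''(-3) > 0, the function is concave up (1)

1


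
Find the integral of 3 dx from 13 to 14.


The integral of a constant k over [a, b] equals k * (b - a).
integral from 13 to 14 of 3 dx
= 3 * (14 - 13)
= 3 * 1
= 3

3


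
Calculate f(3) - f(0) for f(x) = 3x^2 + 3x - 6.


Net change = f(b) - f(a)
f(x) = 3x^2 + 3x - 6
Compute f(3):
f(3) = 3 * 3^2 + 3 * 3 - 6
= 27 + 9 - 6
= 30
Compute f(0):
f(0) = 3 * 0^2 + 3 * 0 - 6
= 0 + 0 - 6
= -6
Net change = 30 - (-6) = 36

36


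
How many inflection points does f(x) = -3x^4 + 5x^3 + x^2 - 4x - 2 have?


Inflection points occur where f''(x) = 0 and concavity changes.
f(x) = -3x^4 + 5x^3 + x^2 - 4x - 2
f'(x) = -12x^3 + 15x^2 + 2x - 4
f''(x) = -36x^2 + 30x + 2
This is a quadratic in x. Use the discriminant to count real roots.
Discriminant = (30)^2 - 4 * (-36) * 2
= 900 - (-288)
= 1188
Since discriminant > 0, f''(x) = 0 has 2 distinct real solutions.
A quadratic with two distinct real roots changes sign at each root, so concavity changes at both.
Number of inflection points: 2

2


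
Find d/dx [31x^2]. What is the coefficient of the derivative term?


We apply the power rule: d/dx [ax^n] = a*n * x^(n-1)
d/dx [31x^2]
= 31 * 2 * x^(2-1)
= 62x
The coefficient is 62

62


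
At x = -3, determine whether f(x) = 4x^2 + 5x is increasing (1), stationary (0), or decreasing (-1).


Compute f'(x) to determine behavior:
f'(x) = 8x + 5
f'(-3) = 8 * (-3) + 5
= -24 + 5
= -19
Since f'(-3) < 0, the function is decreasing (-1)

-1


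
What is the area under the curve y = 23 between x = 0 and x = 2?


The area under a constant function y = 23 is a rectangle.
Width = 2 - 0 = 2
Height = 23
Area = width * height
= 2 * 23
= 46

46


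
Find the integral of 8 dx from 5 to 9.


The integral of a constant k over [a, b] equals k * (b - a).
integral from 5 to 9 of 8 dx
= 8 * (9 - 5)
= 8 * 4
= 32

32


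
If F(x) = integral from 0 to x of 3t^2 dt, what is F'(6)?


By the Fundamental Theorem of Calculus (Part 1):
If F(x) = integral from 0 to x of f(t) dt, then F'(x) = f(x)
Here f(t) = 3t^2
So F'(x) = 3x^2
Evaluate at x = 6:
F'(6) = 3 * 6^2
= 3 * 36
= 108

108


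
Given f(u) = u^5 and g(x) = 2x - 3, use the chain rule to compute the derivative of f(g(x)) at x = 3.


Using the chain rule: (f(g(x)))' = f'(g(x)) * g'(x)
First, find g(3):
g(3) = 2 * 3 - 3 = 3
Next, f'(u) = 5u^4
And g'(x) = 2
So f'(g(3)) * g'(3)
= 5 * 3^4 * 2
= 5 * 81 * 2
= 810

810


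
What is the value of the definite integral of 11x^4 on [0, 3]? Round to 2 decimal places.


Find the antiderivative of 11x^4:
F(x) = 11/5 * x^5
Apply the Fundamental Theorem of Calculus:
F(3) - F(0)
= 11/5 * 3^5 - 11/5 * 0^5
= 11/5 * (243 - 0)
= 11/5 * 243
= 2673/5 = 534.60

534.60


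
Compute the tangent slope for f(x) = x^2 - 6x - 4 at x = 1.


The slope of the tangent line equals f'(x) at the point.
f(x) = x^2 - 6x - 4
f'(x) = 2x - 6
At x = 1:
f'(1) = 2 * 1 - 6
= 2 - 6
= -4

-4


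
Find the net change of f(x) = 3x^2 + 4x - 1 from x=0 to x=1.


Net change = f(b) - f(a)
f(x) = 3x^2 + 4x - 1
Compute f(1):
f(1) = 3 * 1^2 + 4 * 1 - 1
= 3 + 4 - 1
= 6
Compute f(0):
f(0) = 3 * 0^2 + 4 * 0 - 1
= 0 + 0 - 1
= -1
Net change = 6 - (-1) = 7

7


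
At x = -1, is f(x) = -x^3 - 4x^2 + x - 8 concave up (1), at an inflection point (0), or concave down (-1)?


Concavity is determined by the sign of f''(x).
f(x) = -x^3 - 4x^2 + x - 8
f'(x) = -3x^2 - 8x + 1
f''(x) = -6x - 8
f''(-1) = -6 * (-1) - 8
= 6 - 8
= -2
Since f''(-1) < 0, the function is concave down (-1)

-1


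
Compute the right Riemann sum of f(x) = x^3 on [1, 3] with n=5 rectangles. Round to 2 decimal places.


Right Riemann sum uses right endpoints of each subinterval.
Interval: [1, 3], n = 5
dx = (3 - 1) / 5 = 2/5
Right endpoints: [7/5, 9/5, 11/5, 13/5, 3]
f values: [343/125, 729/125, 1331/125, 2197/125, 27]
Sum = dx * (sum of f values)
= 2/5 * 319/5
= 638/25 = 25.52

25.52


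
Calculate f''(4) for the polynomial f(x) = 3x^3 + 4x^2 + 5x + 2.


First derivative:
f'(x) = 9x^2 + 8x + 5
Second derivative:
f''(x) = 18x + 8
Substitute x = 4:
f''(4) = 18 * 4 + 8
= 72 + 8
= 80

80


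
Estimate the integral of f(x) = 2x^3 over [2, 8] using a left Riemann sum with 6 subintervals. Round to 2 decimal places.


Left Riemann sum uses left endpoints of each subinterval.
Interval: [2, 8], n = 6
dx = (8 - 2) / 6 = 1
Left endpoints: [2, 3, 4, 5, 6, 7]
f values: [16, 54, 128, 250, 432, 686]
Sum = dx * (sum of f values)
= 1 * 1566
= 1566 = 1566.00

1566.00


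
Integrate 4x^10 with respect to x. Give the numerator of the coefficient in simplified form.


Apply the power rule for integration:
integral of ax^n dx = a/(n+1) * x^(n+1) + C
integral of 4x^10 dx
= 4/11 * x^11 + C
The coefficient in lowest terms is 4/11, and its numerator is 4

4


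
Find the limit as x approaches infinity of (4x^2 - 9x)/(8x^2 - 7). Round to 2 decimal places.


For limits at infinity with equal-degree polynomials,
we compare leading coefficients.
Numerator leading term: 4x^2
Denominator leading term: 8x^2
Divide both by x^2:
lim = (4 - 9/x) / (8 - 7/x^2)
As x -> infinity, the 1/x and 1/x^2 terms vanish:
= 4/8 = 1/2 = 0.50

0.50


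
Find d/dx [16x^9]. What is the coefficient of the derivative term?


We apply the power rule: d/dx [ax^n] = a*n * x^(n-1)
d/dx [16x^9]
= 16 * 9 * x^(9-1)
= 144x^8
The coefficient is 144

144


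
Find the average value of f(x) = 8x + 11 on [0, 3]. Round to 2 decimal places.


Average value = 1/(b-a) * integral from a to b of f(x) dx
First compute the integral of 8x + 11:
F(x) = 4x^2 + 11x
F(3) = 4 * 9 + 11 * 3 = 69
F(0) = 4 * 0 + 11 * 0 = 0
Integral = 69 - 0 = 69
Average = 69 / (3 - 0) = 69 / 3
= 23 = 23.00

23.00


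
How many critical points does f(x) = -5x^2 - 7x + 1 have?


Find where f'(x) = 0:
f'(x) = -10x - 7
Set f'(x) = 0:
-10x - 7 = 0
x = 7 / (-10) = -7/10
This is a linear equation in x, so there is exactly one solution.
Number of critical points: 1

1


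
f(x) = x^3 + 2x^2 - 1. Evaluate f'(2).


Differentiate f(x) = x^3 + 2x^2 - 1 term by term:
f'(x) = 3x^2 + 4x
Substitute x = 2:
f'(2) = 3 * 2^2 + 4 * 2 + 0
= 12 + 8 + 0
= 20

20


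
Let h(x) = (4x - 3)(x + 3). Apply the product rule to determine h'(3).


Let u(x) = 4x - 3 and v(x) = x + 3
u'(x) = 4
v'(x) = 1
Product rule: h'(x) = u'(x)*v(x) + u(x)*v'(x)
= 4 * (x + 3) + (4x - 3) * 1
At x = 3:
u(3) = 4 * 3 - 3 = 9
v(3) = 1 * 3 + 3 = 6
h'(3) = 4 * 6 + 9 * 1
= 24 + 9
= 33

33


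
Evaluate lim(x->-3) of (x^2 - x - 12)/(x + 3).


Direct substitution gives 0/0, so we factor the numerator.
Factor: (x^2 - x - 12) = (x + 3)(x - 4)
Cancel the common factor (x + 3):
(x^2 - x - 12)/(x + 3) = (x - 4)
Now substitute x = -3:
= (-3) - (4) = -7

-7


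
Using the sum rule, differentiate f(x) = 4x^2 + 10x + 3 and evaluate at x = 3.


Differentiate term by term using power and sum rules:
f(x) = 4x^2 + 10x + 3
f'(x) = 8x + 10
Substitute x = 3:
f'(3) = 8 * 3 + 10
= 24 + 10
= 34

34


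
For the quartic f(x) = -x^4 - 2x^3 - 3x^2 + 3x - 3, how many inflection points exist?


Inflection points occur where f''(x) = 0 and concavity changes.
f(x) = -x^4 - 2x^3 - 3x^2 + 3x - 3
f'(x) = -4x^3 - 6x^2 - 6x + 3
f''(x) = -12x^2 - 12x - 6
This is a quadratic in x. Use the discriminant to count real roots.
Discriminant = (-12)^2 - 4 * (-12) * (-6)
= 144 - 288
= -144
Since discriminant < 0, f''(x) = 0 has no real solutions.
Number of inflection points: 0

0


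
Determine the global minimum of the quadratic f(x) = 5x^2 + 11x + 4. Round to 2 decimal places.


For a quadratic f(x) = ax^2 + bx + c with a > 0, the minimum is at the vertex.
Vertex x-coordinate: x = -b/(2a)
x = -(11) / (2 * 5)
x = -11/10
Substitute back to find the minimum value:
f(-11/10) = 5 * (-11/10)^2 + 11 * (-11/10) + 4
= 121/20 - 121/10 + 4
= -41/20 = -2.05

-2.05


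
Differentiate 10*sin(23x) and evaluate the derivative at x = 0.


Apply the chain rule to differentiate 10*sin(23x):
d/dx [10*sin(23x)]
= 10 * cos(23x) * d/dx(23x)
= 10 * 23 * cos(23x)
= 230 * cos(23x)
Evaluate at x = 0:
= 230 * cos(0)
= 230 * 1
= 230

230


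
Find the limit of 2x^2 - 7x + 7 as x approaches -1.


Since polynomials are continuous, we use direct substitution.
lim(x->-1) of 2x^2 - 7x + 7
= 2 * (-1)^2 - 7 * (-1) + 7
= 2 + 7 + 7
= 16

16


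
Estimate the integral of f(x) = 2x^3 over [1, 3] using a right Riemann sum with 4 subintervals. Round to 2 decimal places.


Right Riemann sum uses right endpoints of each subinterval.
Interval: [1, 3], n = 4
dx = (3 - 1) / 4 = 1/2
Right endpoints: [3/2, 2, 5/2, 3]
f values: [27/4, 16, 125/4, 54]
Sum = dx * (sum of f values)
= 1/2 * 108
= 54 = 54.00

54.00


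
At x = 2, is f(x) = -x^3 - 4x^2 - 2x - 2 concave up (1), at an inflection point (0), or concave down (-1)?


Concavity is determined by the sign of f''(x).
f(x) = -x^3 - 4x^2 - 2x - 2
f'(x) = -3x^2 - 8x - 2
f''(x) = -6x - 8
f''(2) = -6 * 2 - 8
= -12 - 8
= -20
Since f''(2) < 0, the function is concave down (-1)

-1


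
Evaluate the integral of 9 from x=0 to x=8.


The integral of a constant k over [a, b] equals k * (b - a).
integral from 0 to 8 of 9 dx
= 9 * (8 - 0)
= 9 * 8
= 72

72


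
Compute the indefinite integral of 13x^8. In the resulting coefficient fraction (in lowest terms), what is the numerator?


Apply the power rule for integration:
integral of ax^n dx = a/(n+1) * x^(n+1) + C
integral of 13x^8 dx
= 13/9 * x^9 + C
The coefficient in lowest terms is 13/9, and its numerator is 13

13


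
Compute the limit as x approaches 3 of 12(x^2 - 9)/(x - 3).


Direct substitution gives 0/0, so we factor the numerator.
Factor: 12(x^2 - 9) = 12 * (x - 3)(x + 3)
Cancel the common factor (x - 3):
12(x^2 - 9)/(x - 3) = 12 * (x + 3)
Now substitute x = 3:
= 12 * (3 + 3) = 72

72


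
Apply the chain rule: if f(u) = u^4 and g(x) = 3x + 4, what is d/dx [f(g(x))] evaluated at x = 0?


Using the chain rule: (f(g(x)))' = f'(g(x)) * g'(x)
First, find g(0):
g(0) = 3 * 0 + 4 = 4
Next, f'(u) = 4u^3
And g'(x) = 3
So f'(g(0)) * g'(0)
= 4 * 4^3 * 3
= 4 * 64 * 3
= 768

768


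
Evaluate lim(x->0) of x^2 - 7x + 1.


Since polynomials are continuous, we use direct substitution.
lim(x->0) of x^2 - 7x + 1
= 1 * 0^2 - 7 * 0 + 1
= 0 + 0 + 1
= 1

1


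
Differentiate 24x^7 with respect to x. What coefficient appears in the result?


We apply the power rule: d/dx [ax^n] = a*n * x^(n-1)
d/dx [24x^7]
= 24 * 7 * x^(7-1)
= 168x^6
The coefficient is 168

168


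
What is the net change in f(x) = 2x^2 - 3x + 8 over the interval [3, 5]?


Net change = f(b) - f(a)
f(x) = 2x^2 - 3x + 8
Compute f(5):
f(5) = 2 * 5^2 - 3 * 5 + 8
= 50 - 15 + 8
= 43
Compute f(3):
f(3) = 2 * 3^2 - 3 * 3 + 8
= 18 - 9 + 8
= 17
Net change = 43 - 17 = 26

26


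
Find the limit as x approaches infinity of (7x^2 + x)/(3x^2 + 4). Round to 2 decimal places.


For limits at infinity with equal-degree polynomials,
we compare leading coefficients.
Numerator leading term: 7x^2
Denominator leading term: 3x^2
Divide both by x^2:
lim = (7 + 1/x) / (3 + 4/x^2)
As x -> infinity, the 1/x and 1/x^2 terms vanish:
= 7/3 ≈ 2.33

2.33


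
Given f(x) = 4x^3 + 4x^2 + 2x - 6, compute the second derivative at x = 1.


First derivative:
f'(x) = 12x^2 + 8x + 2
Second derivative:
f''(x) = 24x + 8
Substitute x = 1:
f''(1) = 24 * 1 + 8
= 24 + 8
= 32

32


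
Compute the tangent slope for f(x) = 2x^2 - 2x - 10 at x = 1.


The slope of the tangent line equals f'(x) at the point.
f(x) = 2x^2 - 2x - 10
f'(x) = 4x - 2
At x = 1:
f'(1) = 4 * 1 - 2
= 4 - 2
= 2

2


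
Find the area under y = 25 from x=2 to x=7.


The area under a constant function y = 25 is a rectangle.
Width = 7 - 2 = 5
Height = 25
Area = width * height
= 5 * 25
= 125

125


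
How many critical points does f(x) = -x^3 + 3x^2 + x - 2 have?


Find where f'(x) = 0:
f(x) = -x^3 + 3x^2 + x - 2
f'(x) = -3x^2 + 6x + 1
This is a quadratic in x. Use the discriminant to count real roots.
Discriminant = (6)^2 - 4 * (-3) * 1
= 36 - (-12)
= 48
Since discriminant > 0, f'(x) = 0 has 2 real solutions.
Number of critical points: 2

2


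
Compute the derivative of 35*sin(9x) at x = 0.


Apply the chain rule to differentiate 35*sin(9x):
d/dx [35*sin(9x)]
= 35 * cos(9x) * d/dx(9x)
= 35 * 9 * cos(9x)
= 315 * cos(9x)
Evaluate at x = 0:
= 315 * cos(0)
= 315 * 1
= 315

315


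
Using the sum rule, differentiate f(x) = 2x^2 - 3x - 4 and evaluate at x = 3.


Differentiate term by term using power and sum rules:
f(x) = 2x^2 - 3x - 4
f'(x) = 4x - 3
Substitute x = 3:
f'(3) = 4 * 3 - 3
= 12 - 3
= 9

9


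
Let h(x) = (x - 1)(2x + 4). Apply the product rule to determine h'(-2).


Let u(x) = x - 1 and v(x) = 2x + 4
u'(x) = 1
v'(x) = 2
Product rule: h'(x) = u'(x)*v(x) + u(x)*v'(x)
= 1 * (2x + 4) + (x - 1) * 2
At x = -2:
u(-2) = 1 * (-2) - 1 = -3
v(-2) = 2 * (-2) + 4 = 0
h'(-2) = 1 * 0 + (-3) * 2
= 0 - 6
= -6

-6


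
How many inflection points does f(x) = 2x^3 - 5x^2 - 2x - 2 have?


Inflection points occur where f''(x) = 0 and concavity changes.
f(x) = 2x^3 - 5x^2 - 2x - 2
f'(x) = 6x^2 - 10x - 2
f''(x) = 12x - 10
Set f''(x) = 0:
12x - 10 = 0
x = 10 / 12 = 5/6
Since f''(x) is linear (degree 1), it changes sign at this point.
Therefore there is exactly 1 inflection point.

1


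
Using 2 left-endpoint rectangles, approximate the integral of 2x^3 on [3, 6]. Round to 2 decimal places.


Left Riemann sum uses left endpoints of each subinterval.
Interval: [3, 6], n = 2
dx = (6 - 3) / 2 = 3/2
Left endpoints: [3, 9/2]
f values: [54, 729/4]
Sum = dx * (sum of f values)
= 3/2 * 945/4
= 2835/8 ≈ 354.38

354.38


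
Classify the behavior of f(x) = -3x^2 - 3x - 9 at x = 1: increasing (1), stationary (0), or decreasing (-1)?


Compute f'(x) to determine behavior:
f'(x) = -6x - 3
f'(1) = -6 * 1 - 3
= -6 - 3
= -9
Since f'(1) < 0, the function is decreasing (-1)

-1


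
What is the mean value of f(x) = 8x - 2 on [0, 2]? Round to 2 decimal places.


Average value = 1/(b-a) * integral from a to b of f(x) dx
First compute the integral of 8x - 2:
F(x) = 4x^2 - 2x
F(2) = 4 * 4 - 2 * 2 = 12
F(0) = 4 * 0 - 2 * 0 = 0
Integral = 12 - 0 = 12
Average = 12 / (2 - 0) = 12 / 2
= 6 = 6.00

6.00


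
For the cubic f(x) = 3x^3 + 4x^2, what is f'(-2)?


Differentiate f(x) = 3x^3 + 4x^2 term by term:
f'(x) = 9x^2 + 8x
Substitute x = -2:
f'(-2) = 9 * (-2)^2 + 8 * (-2) + 0
= 36 - 16 + 0
= 20

20
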